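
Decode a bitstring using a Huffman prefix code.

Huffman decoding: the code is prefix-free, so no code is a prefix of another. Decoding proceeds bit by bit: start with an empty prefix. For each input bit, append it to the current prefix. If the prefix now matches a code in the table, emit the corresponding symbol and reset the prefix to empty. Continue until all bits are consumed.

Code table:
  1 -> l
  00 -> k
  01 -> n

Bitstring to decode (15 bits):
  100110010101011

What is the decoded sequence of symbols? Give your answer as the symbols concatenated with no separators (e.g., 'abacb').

Answer: lkllklnnnl

Derivation:
Bit 0: prefix='1' -> emit 'l', reset
Bit 1: prefix='0' (no match yet)
Bit 2: prefix='00' -> emit 'k', reset
Bit 3: prefix='1' -> emit 'l', reset
Bit 4: prefix='1' -> emit 'l', reset
Bit 5: prefix='0' (no match yet)
Bit 6: prefix='00' -> emit 'k', reset
Bit 7: prefix='1' -> emit 'l', reset
Bit 8: prefix='0' (no match yet)
Bit 9: prefix='01' -> emit 'n', reset
Bit 10: prefix='0' (no match yet)
Bit 11: prefix='01' -> emit 'n', reset
Bit 12: prefix='0' (no match yet)
Bit 13: prefix='01' -> emit 'n', reset
Bit 14: prefix='1' -> emit 'l', reset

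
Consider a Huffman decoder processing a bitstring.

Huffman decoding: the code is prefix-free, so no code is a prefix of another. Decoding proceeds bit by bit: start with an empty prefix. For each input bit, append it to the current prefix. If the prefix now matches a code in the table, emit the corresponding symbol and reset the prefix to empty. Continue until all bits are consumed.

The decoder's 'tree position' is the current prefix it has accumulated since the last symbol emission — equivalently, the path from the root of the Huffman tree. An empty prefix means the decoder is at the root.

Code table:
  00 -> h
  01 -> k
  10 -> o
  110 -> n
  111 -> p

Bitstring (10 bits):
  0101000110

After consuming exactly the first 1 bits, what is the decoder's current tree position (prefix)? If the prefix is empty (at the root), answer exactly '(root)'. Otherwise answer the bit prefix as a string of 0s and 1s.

Bit 0: prefix='0' (no match yet)

Answer: 0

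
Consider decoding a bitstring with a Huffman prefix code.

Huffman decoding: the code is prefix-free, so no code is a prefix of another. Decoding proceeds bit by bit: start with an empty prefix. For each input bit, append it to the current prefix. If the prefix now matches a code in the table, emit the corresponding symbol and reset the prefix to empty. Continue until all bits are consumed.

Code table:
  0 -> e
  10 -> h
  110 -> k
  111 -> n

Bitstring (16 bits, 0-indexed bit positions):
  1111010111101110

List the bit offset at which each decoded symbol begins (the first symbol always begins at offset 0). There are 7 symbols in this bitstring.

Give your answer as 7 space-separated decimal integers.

Bit 0: prefix='1' (no match yet)
Bit 1: prefix='11' (no match yet)
Bit 2: prefix='111' -> emit 'n', reset
Bit 3: prefix='1' (no match yet)
Bit 4: prefix='10' -> emit 'h', reset
Bit 5: prefix='1' (no match yet)
Bit 6: prefix='10' -> emit 'h', reset
Bit 7: prefix='1' (no match yet)
Bit 8: prefix='11' (no match yet)
Bit 9: prefix='111' -> emit 'n', reset
Bit 10: prefix='1' (no match yet)
Bit 11: prefix='10' -> emit 'h', reset
Bit 12: prefix='1' (no match yet)
Bit 13: prefix='11' (no match yet)
Bit 14: prefix='111' -> emit 'n', reset
Bit 15: prefix='0' -> emit 'e', reset

Answer: 0 3 5 7 10 12 15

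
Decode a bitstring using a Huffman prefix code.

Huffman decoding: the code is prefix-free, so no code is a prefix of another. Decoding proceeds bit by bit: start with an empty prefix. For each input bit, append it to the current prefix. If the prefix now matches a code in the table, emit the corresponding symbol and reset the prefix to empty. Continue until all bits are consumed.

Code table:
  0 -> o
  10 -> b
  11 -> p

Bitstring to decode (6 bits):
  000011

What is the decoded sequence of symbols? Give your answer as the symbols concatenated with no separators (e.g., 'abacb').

Answer: oooop

Derivation:
Bit 0: prefix='0' -> emit 'o', reset
Bit 1: prefix='0' -> emit 'o', reset
Bit 2: prefix='0' -> emit 'o', reset
Bit 3: prefix='0' -> emit 'o', reset
Bit 4: prefix='1' (no match yet)
Bit 5: prefix='11' -> emit 'p', reset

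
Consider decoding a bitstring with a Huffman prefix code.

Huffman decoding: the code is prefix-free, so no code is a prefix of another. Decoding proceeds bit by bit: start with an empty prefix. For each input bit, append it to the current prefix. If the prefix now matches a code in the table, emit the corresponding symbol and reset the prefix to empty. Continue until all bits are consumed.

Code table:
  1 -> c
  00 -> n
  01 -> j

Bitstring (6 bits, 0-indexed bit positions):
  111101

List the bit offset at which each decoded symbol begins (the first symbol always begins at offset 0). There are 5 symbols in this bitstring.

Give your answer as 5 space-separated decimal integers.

Answer: 0 1 2 3 4

Derivation:
Bit 0: prefix='1' -> emit 'c', reset
Bit 1: prefix='1' -> emit 'c', reset
Bit 2: prefix='1' -> emit 'c', reset
Bit 3: prefix='1' -> emit 'c', reset
Bit 4: prefix='0' (no match yet)
Bit 5: prefix='01' -> emit 'j', reset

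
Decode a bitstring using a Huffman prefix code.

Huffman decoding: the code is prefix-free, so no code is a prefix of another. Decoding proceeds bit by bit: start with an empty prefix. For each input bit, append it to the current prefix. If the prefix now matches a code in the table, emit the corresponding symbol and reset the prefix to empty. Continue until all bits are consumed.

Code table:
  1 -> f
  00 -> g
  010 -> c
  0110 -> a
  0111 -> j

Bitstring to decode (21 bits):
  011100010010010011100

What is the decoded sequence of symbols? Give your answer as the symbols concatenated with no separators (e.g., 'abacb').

Bit 0: prefix='0' (no match yet)
Bit 1: prefix='01' (no match yet)
Bit 2: prefix='011' (no match yet)
Bit 3: prefix='0111' -> emit 'j', reset
Bit 4: prefix='0' (no match yet)
Bit 5: prefix='00' -> emit 'g', reset
Bit 6: prefix='0' (no match yet)
Bit 7: prefix='01' (no match yet)
Bit 8: prefix='010' -> emit 'c', reset
Bit 9: prefix='0' (no match yet)
Bit 10: prefix='01' (no match yet)
Bit 11: prefix='010' -> emit 'c', reset
Bit 12: prefix='0' (no match yet)
Bit 13: prefix='01' (no match yet)
Bit 14: prefix='010' -> emit 'c', reset
Bit 15: prefix='0' (no match yet)
Bit 16: prefix='01' (no match yet)
Bit 17: prefix='011' (no match yet)
Bit 18: prefix='0111' -> emit 'j', reset
Bit 19: prefix='0' (no match yet)
Bit 20: prefix='00' -> emit 'g', reset

Answer: jgcccjg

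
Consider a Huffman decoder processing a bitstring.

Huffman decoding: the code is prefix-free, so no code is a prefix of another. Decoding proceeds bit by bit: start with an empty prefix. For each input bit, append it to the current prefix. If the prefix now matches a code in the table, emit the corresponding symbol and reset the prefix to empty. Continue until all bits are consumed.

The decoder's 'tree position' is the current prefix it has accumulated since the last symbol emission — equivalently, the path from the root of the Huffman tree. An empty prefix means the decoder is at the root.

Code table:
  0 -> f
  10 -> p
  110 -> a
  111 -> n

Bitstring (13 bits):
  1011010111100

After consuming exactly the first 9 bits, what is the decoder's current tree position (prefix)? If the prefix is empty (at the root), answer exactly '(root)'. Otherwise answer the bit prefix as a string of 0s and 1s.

Answer: 11

Derivation:
Bit 0: prefix='1' (no match yet)
Bit 1: prefix='10' -> emit 'p', reset
Bit 2: prefix='1' (no match yet)
Bit 3: prefix='11' (no match yet)
Bit 4: prefix='110' -> emit 'a', reset
Bit 5: prefix='1' (no match yet)
Bit 6: prefix='10' -> emit 'p', reset
Bit 7: prefix='1' (no match yet)
Bit 8: prefix='11' (no match yet)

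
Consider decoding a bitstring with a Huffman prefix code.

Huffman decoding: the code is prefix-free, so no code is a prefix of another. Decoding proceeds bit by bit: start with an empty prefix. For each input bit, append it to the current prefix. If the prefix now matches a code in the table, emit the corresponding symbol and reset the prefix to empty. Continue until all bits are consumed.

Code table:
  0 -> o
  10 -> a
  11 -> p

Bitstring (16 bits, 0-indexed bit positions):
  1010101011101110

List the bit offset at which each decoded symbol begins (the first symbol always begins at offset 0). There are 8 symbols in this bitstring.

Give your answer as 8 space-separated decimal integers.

Answer: 0 2 4 6 8 10 12 14

Derivation:
Bit 0: prefix='1' (no match yet)
Bit 1: prefix='10' -> emit 'a', reset
Bit 2: prefix='1' (no match yet)
Bit 3: prefix='10' -> emit 'a', reset
Bit 4: prefix='1' (no match yet)
Bit 5: prefix='10' -> emit 'a', reset
Bit 6: prefix='1' (no match yet)
Bit 7: prefix='10' -> emit 'a', reset
Bit 8: prefix='1' (no match yet)
Bit 9: prefix='11' -> emit 'p', reset
Bit 10: prefix='1' (no match yet)
Bit 11: prefix='10' -> emit 'a', reset
Bit 12: prefix='1' (no match yet)
Bit 13: prefix='11' -> emit 'p', reset
Bit 14: prefix='1' (no match yet)
Bit 15: prefix='10' -> emit 'a', reset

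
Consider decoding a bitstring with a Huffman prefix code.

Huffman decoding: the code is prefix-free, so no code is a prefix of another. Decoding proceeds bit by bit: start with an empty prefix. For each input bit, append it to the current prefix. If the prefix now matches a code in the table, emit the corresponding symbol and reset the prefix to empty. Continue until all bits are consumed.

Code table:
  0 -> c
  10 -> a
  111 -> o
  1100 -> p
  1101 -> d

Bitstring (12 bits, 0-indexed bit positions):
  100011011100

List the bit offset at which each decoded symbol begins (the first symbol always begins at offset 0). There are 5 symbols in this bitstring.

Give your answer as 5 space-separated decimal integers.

Bit 0: prefix='1' (no match yet)
Bit 1: prefix='10' -> emit 'a', reset
Bit 2: prefix='0' -> emit 'c', reset
Bit 3: prefix='0' -> emit 'c', reset
Bit 4: prefix='1' (no match yet)
Bit 5: prefix='11' (no match yet)
Bit 6: prefix='110' (no match yet)
Bit 7: prefix='1101' -> emit 'd', reset
Bit 8: prefix='1' (no match yet)
Bit 9: prefix='11' (no match yet)
Bit 10: prefix='110' (no match yet)
Bit 11: prefix='1100' -> emit 'p', reset

Answer: 0 2 3 4 8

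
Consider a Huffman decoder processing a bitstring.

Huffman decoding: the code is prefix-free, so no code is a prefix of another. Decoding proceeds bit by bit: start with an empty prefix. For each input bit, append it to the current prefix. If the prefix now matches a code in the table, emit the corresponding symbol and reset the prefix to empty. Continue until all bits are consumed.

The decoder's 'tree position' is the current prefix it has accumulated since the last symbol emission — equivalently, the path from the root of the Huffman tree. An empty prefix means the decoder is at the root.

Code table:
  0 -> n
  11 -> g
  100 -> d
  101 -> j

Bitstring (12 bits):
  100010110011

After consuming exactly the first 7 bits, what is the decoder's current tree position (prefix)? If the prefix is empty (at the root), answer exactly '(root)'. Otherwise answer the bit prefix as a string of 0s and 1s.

Bit 0: prefix='1' (no match yet)
Bit 1: prefix='10' (no match yet)
Bit 2: prefix='100' -> emit 'd', reset
Bit 3: prefix='0' -> emit 'n', reset
Bit 4: prefix='1' (no match yet)
Bit 5: prefix='10' (no match yet)
Bit 6: prefix='101' -> emit 'j', reset

Answer: (root)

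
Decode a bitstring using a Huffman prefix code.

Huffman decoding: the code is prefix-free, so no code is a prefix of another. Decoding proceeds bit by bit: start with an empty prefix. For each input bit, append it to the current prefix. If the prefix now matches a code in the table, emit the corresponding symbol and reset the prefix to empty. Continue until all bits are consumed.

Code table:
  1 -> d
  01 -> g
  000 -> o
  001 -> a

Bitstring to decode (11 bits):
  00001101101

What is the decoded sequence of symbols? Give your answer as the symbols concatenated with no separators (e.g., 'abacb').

Answer: ogdgdg

Derivation:
Bit 0: prefix='0' (no match yet)
Bit 1: prefix='00' (no match yet)
Bit 2: prefix='000' -> emit 'o', reset
Bit 3: prefix='0' (no match yet)
Bit 4: prefix='01' -> emit 'g', reset
Bit 5: prefix='1' -> emit 'd', reset
Bit 6: prefix='0' (no match yet)
Bit 7: prefix='01' -> emit 'g', reset
Bit 8: prefix='1' -> emit 'd', reset
Bit 9: prefix='0' (no match yet)
Bit 10: prefix='01' -> emit 'g', reset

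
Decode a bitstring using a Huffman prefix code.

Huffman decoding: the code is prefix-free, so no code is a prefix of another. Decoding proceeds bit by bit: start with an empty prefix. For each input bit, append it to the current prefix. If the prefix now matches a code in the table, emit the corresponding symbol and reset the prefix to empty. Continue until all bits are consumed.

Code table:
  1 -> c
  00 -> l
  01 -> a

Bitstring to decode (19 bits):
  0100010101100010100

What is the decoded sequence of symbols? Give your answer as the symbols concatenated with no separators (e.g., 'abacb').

Bit 0: prefix='0' (no match yet)
Bit 1: prefix='01' -> emit 'a', reset
Bit 2: prefix='0' (no match yet)
Bit 3: prefix='00' -> emit 'l', reset
Bit 4: prefix='0' (no match yet)
Bit 5: prefix='01' -> emit 'a', reset
Bit 6: prefix='0' (no match yet)
Bit 7: prefix='01' -> emit 'a', reset
Bit 8: prefix='0' (no match yet)
Bit 9: prefix='01' -> emit 'a', reset
Bit 10: prefix='1' -> emit 'c', reset
Bit 11: prefix='0' (no match yet)
Bit 12: prefix='00' -> emit 'l', reset
Bit 13: prefix='0' (no match yet)
Bit 14: prefix='01' -> emit 'a', reset
Bit 15: prefix='0' (no match yet)
Bit 16: prefix='01' -> emit 'a', reset
Bit 17: prefix='0' (no match yet)
Bit 18: prefix='00' -> emit 'l', reset

Answer: alaaaclaal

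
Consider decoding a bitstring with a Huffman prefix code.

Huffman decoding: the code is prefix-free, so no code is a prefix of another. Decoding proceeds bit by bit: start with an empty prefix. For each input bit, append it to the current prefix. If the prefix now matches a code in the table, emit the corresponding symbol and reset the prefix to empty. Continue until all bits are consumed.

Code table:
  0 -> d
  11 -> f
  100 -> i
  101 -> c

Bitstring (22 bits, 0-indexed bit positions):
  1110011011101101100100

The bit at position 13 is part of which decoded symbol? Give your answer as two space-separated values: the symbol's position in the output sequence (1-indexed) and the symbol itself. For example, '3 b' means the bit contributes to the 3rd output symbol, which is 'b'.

Answer: 7 c

Derivation:
Bit 0: prefix='1' (no match yet)
Bit 1: prefix='11' -> emit 'f', reset
Bit 2: prefix='1' (no match yet)
Bit 3: prefix='10' (no match yet)
Bit 4: prefix='100' -> emit 'i', reset
Bit 5: prefix='1' (no match yet)
Bit 6: prefix='11' -> emit 'f', reset
Bit 7: prefix='0' -> emit 'd', reset
Bit 8: prefix='1' (no match yet)
Bit 9: prefix='11' -> emit 'f', reset
Bit 10: prefix='1' (no match yet)
Bit 11: prefix='10' (no match yet)
Bit 12: prefix='101' -> emit 'c', reset
Bit 13: prefix='1' (no match yet)
Bit 14: prefix='10' (no match yet)
Bit 15: prefix='101' -> emit 'c', reset
Bit 16: prefix='1' (no match yet)
Bit 17: prefix='10' (no match yet)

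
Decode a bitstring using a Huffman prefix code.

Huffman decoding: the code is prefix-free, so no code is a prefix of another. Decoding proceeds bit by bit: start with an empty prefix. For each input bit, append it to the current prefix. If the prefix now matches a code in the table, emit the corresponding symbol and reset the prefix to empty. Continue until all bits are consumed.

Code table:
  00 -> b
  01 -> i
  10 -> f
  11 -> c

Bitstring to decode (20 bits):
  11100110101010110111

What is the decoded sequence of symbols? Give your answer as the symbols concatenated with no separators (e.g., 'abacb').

Bit 0: prefix='1' (no match yet)
Bit 1: prefix='11' -> emit 'c', reset
Bit 2: prefix='1' (no match yet)
Bit 3: prefix='10' -> emit 'f', reset
Bit 4: prefix='0' (no match yet)
Bit 5: prefix='01' -> emit 'i', reset
Bit 6: prefix='1' (no match yet)
Bit 7: prefix='10' -> emit 'f', reset
Bit 8: prefix='1' (no match yet)
Bit 9: prefix='10' -> emit 'f', reset
Bit 10: prefix='1' (no match yet)
Bit 11: prefix='10' -> emit 'f', reset
Bit 12: prefix='1' (no match yet)
Bit 13: prefix='10' -> emit 'f', reset
Bit 14: prefix='1' (no match yet)
Bit 15: prefix='11' -> emit 'c', reset
Bit 16: prefix='0' (no match yet)
Bit 17: prefix='01' -> emit 'i', reset
Bit 18: prefix='1' (no match yet)
Bit 19: prefix='11' -> emit 'c', reset

Answer: cfiffffcic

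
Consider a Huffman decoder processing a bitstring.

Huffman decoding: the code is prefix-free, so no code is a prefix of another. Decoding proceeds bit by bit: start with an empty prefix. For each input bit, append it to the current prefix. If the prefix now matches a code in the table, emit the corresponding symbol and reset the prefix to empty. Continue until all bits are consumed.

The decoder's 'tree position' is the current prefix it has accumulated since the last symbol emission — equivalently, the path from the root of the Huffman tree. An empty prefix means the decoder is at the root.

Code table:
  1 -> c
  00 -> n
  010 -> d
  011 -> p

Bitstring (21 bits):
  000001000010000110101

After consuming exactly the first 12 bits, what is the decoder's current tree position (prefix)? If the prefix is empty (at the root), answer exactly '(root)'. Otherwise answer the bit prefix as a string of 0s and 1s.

Answer: (root)

Derivation:
Bit 0: prefix='0' (no match yet)
Bit 1: prefix='00' -> emit 'n', reset
Bit 2: prefix='0' (no match yet)
Bit 3: prefix='00' -> emit 'n', reset
Bit 4: prefix='0' (no match yet)
Bit 5: prefix='01' (no match yet)
Bit 6: prefix='010' -> emit 'd', reset
Bit 7: prefix='0' (no match yet)
Bit 8: prefix='00' -> emit 'n', reset
Bit 9: prefix='0' (no match yet)
Bit 10: prefix='01' (no match yet)
Bit 11: prefix='010' -> emit 'd', reset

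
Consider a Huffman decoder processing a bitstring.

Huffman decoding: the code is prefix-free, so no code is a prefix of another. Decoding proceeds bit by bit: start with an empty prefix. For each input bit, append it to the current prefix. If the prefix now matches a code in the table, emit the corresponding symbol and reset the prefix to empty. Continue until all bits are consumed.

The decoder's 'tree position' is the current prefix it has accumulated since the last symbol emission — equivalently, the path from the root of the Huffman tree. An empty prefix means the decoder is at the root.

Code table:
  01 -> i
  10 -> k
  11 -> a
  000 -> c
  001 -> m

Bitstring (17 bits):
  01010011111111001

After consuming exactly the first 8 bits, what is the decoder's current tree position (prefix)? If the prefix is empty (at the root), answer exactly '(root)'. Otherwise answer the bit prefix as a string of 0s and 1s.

Bit 0: prefix='0' (no match yet)
Bit 1: prefix='01' -> emit 'i', reset
Bit 2: prefix='0' (no match yet)
Bit 3: prefix='01' -> emit 'i', reset
Bit 4: prefix='0' (no match yet)
Bit 5: prefix='00' (no match yet)
Bit 6: prefix='001' -> emit 'm', reset
Bit 7: prefix='1' (no match yet)

Answer: 1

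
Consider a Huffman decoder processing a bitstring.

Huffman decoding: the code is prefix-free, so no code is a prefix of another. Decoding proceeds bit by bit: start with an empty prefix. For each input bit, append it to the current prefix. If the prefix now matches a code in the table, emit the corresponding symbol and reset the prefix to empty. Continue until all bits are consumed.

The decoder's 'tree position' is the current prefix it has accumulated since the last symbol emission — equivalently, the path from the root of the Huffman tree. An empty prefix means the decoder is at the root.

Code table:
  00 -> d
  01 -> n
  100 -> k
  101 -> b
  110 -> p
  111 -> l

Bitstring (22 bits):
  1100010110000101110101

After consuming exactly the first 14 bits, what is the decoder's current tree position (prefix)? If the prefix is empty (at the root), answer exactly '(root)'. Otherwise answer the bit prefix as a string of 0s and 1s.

Bit 0: prefix='1' (no match yet)
Bit 1: prefix='11' (no match yet)
Bit 2: prefix='110' -> emit 'p', reset
Bit 3: prefix='0' (no match yet)
Bit 4: prefix='00' -> emit 'd', reset
Bit 5: prefix='1' (no match yet)
Bit 6: prefix='10' (no match yet)
Bit 7: prefix='101' -> emit 'b', reset
Bit 8: prefix='1' (no match yet)
Bit 9: prefix='10' (no match yet)
Bit 10: prefix='100' -> emit 'k', reset
Bit 11: prefix='0' (no match yet)
Bit 12: prefix='00' -> emit 'd', reset
Bit 13: prefix='1' (no match yet)

Answer: 1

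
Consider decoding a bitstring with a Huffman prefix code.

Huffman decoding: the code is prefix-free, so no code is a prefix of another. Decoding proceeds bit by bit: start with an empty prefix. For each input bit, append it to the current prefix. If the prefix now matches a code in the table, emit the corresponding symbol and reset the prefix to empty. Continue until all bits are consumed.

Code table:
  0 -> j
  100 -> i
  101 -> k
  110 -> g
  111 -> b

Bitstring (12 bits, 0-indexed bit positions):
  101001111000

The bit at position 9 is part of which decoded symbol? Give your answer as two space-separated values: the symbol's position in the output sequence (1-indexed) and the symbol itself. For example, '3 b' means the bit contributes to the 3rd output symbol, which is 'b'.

Bit 0: prefix='1' (no match yet)
Bit 1: prefix='10' (no match yet)
Bit 2: prefix='101' -> emit 'k', reset
Bit 3: prefix='0' -> emit 'j', reset
Bit 4: prefix='0' -> emit 'j', reset
Bit 5: prefix='1' (no match yet)
Bit 6: prefix='11' (no match yet)
Bit 7: prefix='111' -> emit 'b', reset
Bit 8: prefix='1' (no match yet)
Bit 9: prefix='10' (no match yet)
Bit 10: prefix='100' -> emit 'i', reset
Bit 11: prefix='0' -> emit 'j', reset

Answer: 5 i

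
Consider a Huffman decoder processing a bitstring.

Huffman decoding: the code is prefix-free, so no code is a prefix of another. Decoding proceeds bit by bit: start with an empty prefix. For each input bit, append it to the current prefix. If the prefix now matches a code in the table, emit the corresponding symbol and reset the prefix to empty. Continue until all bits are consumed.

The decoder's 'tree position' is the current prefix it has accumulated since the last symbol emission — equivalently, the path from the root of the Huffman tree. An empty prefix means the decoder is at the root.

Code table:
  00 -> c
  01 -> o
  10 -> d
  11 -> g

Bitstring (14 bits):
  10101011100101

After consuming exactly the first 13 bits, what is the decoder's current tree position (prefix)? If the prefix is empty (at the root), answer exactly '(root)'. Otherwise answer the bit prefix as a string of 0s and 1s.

Answer: 0

Derivation:
Bit 0: prefix='1' (no match yet)
Bit 1: prefix='10' -> emit 'd', reset
Bit 2: prefix='1' (no match yet)
Bit 3: prefix='10' -> emit 'd', reset
Bit 4: prefix='1' (no match yet)
Bit 5: prefix='10' -> emit 'd', reset
Bit 6: prefix='1' (no match yet)
Bit 7: prefix='11' -> emit 'g', reset
Bit 8: prefix='1' (no match yet)
Bit 9: prefix='10' -> emit 'd', reset
Bit 10: prefix='0' (no match yet)
Bit 11: prefix='01' -> emit 'o', reset
Bit 12: prefix='0' (no match yet)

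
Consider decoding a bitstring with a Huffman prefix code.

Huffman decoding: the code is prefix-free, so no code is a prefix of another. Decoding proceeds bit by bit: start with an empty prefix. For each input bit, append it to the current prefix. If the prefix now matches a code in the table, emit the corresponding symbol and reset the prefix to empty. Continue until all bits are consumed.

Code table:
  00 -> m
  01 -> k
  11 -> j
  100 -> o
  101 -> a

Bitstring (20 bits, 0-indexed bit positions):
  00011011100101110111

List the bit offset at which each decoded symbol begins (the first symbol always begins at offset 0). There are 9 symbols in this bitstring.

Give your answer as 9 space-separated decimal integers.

Answer: 0 2 4 7 9 11 14 16 18

Derivation:
Bit 0: prefix='0' (no match yet)
Bit 1: prefix='00' -> emit 'm', reset
Bit 2: prefix='0' (no match yet)
Bit 3: prefix='01' -> emit 'k', reset
Bit 4: prefix='1' (no match yet)
Bit 5: prefix='10' (no match yet)
Bit 6: prefix='101' -> emit 'a', reset
Bit 7: prefix='1' (no match yet)
Bit 8: prefix='11' -> emit 'j', reset
Bit 9: prefix='0' (no match yet)
Bit 10: prefix='00' -> emit 'm', reset
Bit 11: prefix='1' (no match yet)
Bit 12: prefix='10' (no match yet)
Bit 13: prefix='101' -> emit 'a', reset
Bit 14: prefix='1' (no match yet)
Bit 15: prefix='11' -> emit 'j', reset
Bit 16: prefix='0' (no match yet)
Bit 17: prefix='01' -> emit 'k', reset
Bit 18: prefix='1' (no match yet)
Bit 19: prefix='11' -> emit 'j', reset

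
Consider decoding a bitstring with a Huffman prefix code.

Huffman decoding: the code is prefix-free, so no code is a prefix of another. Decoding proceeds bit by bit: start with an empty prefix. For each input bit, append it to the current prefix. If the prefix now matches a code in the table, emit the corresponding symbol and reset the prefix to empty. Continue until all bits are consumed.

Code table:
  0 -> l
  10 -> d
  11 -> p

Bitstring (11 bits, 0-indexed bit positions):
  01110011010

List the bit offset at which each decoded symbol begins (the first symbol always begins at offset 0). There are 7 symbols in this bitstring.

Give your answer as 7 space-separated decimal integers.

Bit 0: prefix='0' -> emit 'l', reset
Bit 1: prefix='1' (no match yet)
Bit 2: prefix='11' -> emit 'p', reset
Bit 3: prefix='1' (no match yet)
Bit 4: prefix='10' -> emit 'd', reset
Bit 5: prefix='0' -> emit 'l', reset
Bit 6: prefix='1' (no match yet)
Bit 7: prefix='11' -> emit 'p', reset
Bit 8: prefix='0' -> emit 'l', reset
Bit 9: prefix='1' (no match yet)
Bit 10: prefix='10' -> emit 'd', reset

Answer: 0 1 3 5 6 8 9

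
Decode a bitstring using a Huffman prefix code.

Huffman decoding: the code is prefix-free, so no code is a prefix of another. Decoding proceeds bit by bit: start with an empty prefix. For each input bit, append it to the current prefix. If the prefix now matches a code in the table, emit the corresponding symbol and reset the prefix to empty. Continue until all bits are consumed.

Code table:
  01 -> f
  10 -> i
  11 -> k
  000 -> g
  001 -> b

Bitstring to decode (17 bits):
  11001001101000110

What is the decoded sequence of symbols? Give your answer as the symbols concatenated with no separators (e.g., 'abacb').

Bit 0: prefix='1' (no match yet)
Bit 1: prefix='11' -> emit 'k', reset
Bit 2: prefix='0' (no match yet)
Bit 3: prefix='00' (no match yet)
Bit 4: prefix='001' -> emit 'b', reset
Bit 5: prefix='0' (no match yet)
Bit 6: prefix='00' (no match yet)
Bit 7: prefix='001' -> emit 'b', reset
Bit 8: prefix='1' (no match yet)
Bit 9: prefix='10' -> emit 'i', reset
Bit 10: prefix='1' (no match yet)
Bit 11: prefix='10' -> emit 'i', reset
Bit 12: prefix='0' (no match yet)
Bit 13: prefix='00' (no match yet)
Bit 14: prefix='001' -> emit 'b', reset
Bit 15: prefix='1' (no match yet)
Bit 16: prefix='10' -> emit 'i', reset

Answer: kbbiibi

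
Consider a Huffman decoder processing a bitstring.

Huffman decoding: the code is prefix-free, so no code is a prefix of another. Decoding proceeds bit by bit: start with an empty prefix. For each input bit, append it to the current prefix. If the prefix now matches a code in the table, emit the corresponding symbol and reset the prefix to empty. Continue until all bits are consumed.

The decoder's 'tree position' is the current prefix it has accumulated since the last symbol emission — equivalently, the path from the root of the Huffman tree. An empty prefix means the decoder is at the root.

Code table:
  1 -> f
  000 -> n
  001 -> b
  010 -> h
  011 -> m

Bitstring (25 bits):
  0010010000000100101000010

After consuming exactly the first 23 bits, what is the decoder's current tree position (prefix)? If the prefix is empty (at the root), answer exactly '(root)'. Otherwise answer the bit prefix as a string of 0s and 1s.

Bit 0: prefix='0' (no match yet)
Bit 1: prefix='00' (no match yet)
Bit 2: prefix='001' -> emit 'b', reset
Bit 3: prefix='0' (no match yet)
Bit 4: prefix='00' (no match yet)
Bit 5: prefix='001' -> emit 'b', reset
Bit 6: prefix='0' (no match yet)
Bit 7: prefix='00' (no match yet)
Bit 8: prefix='000' -> emit 'n', reset
Bit 9: prefix='0' (no match yet)
Bit 10: prefix='00' (no match yet)
Bit 11: prefix='000' -> emit 'n', reset
Bit 12: prefix='0' (no match yet)
Bit 13: prefix='01' (no match yet)
Bit 14: prefix='010' -> emit 'h', reset
Bit 15: prefix='0' (no match yet)
Bit 16: prefix='01' (no match yet)
Bit 17: prefix='010' -> emit 'h', reset
Bit 18: prefix='1' -> emit 'f', reset
Bit 19: prefix='0' (no match yet)
Bit 20: prefix='00' (no match yet)
Bit 21: prefix='000' -> emit 'n', reset
Bit 22: prefix='0' (no match yet)

Answer: 0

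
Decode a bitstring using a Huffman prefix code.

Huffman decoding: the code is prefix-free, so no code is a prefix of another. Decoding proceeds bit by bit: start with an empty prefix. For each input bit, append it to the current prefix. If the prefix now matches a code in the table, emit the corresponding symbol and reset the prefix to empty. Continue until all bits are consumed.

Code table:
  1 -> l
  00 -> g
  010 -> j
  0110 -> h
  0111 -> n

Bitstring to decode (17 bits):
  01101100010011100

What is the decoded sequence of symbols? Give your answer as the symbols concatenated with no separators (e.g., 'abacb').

Bit 0: prefix='0' (no match yet)
Bit 1: prefix='01' (no match yet)
Bit 2: prefix='011' (no match yet)
Bit 3: prefix='0110' -> emit 'h', reset
Bit 4: prefix='1' -> emit 'l', reset
Bit 5: prefix='1' -> emit 'l', reset
Bit 6: prefix='0' (no match yet)
Bit 7: prefix='00' -> emit 'g', reset
Bit 8: prefix='0' (no match yet)
Bit 9: prefix='01' (no match yet)
Bit 10: prefix='010' -> emit 'j', reset
Bit 11: prefix='0' (no match yet)
Bit 12: prefix='01' (no match yet)
Bit 13: prefix='011' (no match yet)
Bit 14: prefix='0111' -> emit 'n', reset
Bit 15: prefix='0' (no match yet)
Bit 16: prefix='00' -> emit 'g', reset

Answer: hllgjng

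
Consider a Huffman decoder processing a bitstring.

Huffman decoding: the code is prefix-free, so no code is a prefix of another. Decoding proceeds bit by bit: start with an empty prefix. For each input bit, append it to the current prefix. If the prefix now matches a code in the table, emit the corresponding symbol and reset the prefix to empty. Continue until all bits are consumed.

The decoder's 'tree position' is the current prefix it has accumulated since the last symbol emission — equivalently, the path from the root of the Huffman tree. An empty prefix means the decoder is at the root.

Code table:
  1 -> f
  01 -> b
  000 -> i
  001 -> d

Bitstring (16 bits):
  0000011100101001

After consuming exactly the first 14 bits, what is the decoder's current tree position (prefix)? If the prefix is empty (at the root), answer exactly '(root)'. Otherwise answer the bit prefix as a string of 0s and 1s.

Bit 0: prefix='0' (no match yet)
Bit 1: prefix='00' (no match yet)
Bit 2: prefix='000' -> emit 'i', reset
Bit 3: prefix='0' (no match yet)
Bit 4: prefix='00' (no match yet)
Bit 5: prefix='001' -> emit 'd', reset
Bit 6: prefix='1' -> emit 'f', reset
Bit 7: prefix='1' -> emit 'f', reset
Bit 8: prefix='0' (no match yet)
Bit 9: prefix='00' (no match yet)
Bit 10: prefix='001' -> emit 'd', reset
Bit 11: prefix='0' (no match yet)
Bit 12: prefix='01' -> emit 'b', reset
Bit 13: prefix='0' (no match yet)

Answer: 0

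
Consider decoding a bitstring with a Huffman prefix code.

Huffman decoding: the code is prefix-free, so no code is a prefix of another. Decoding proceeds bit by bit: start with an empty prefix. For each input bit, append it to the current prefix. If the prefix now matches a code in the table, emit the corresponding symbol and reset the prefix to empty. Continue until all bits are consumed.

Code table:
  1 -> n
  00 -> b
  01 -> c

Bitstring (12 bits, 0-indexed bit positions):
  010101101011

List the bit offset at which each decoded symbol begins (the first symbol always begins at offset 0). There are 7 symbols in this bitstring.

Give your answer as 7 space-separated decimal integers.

Answer: 0 2 4 6 7 9 11

Derivation:
Bit 0: prefix='0' (no match yet)
Bit 1: prefix='01' -> emit 'c', reset
Bit 2: prefix='0' (no match yet)
Bit 3: prefix='01' -> emit 'c', reset
Bit 4: prefix='0' (no match yet)
Bit 5: prefix='01' -> emit 'c', reset
Bit 6: prefix='1' -> emit 'n', reset
Bit 7: prefix='0' (no match yet)
Bit 8: prefix='01' -> emit 'c', reset
Bit 9: prefix='0' (no match yet)
Bit 10: prefix='01' -> emit 'c', reset
Bit 11: prefix='1' -> emit 'n', reset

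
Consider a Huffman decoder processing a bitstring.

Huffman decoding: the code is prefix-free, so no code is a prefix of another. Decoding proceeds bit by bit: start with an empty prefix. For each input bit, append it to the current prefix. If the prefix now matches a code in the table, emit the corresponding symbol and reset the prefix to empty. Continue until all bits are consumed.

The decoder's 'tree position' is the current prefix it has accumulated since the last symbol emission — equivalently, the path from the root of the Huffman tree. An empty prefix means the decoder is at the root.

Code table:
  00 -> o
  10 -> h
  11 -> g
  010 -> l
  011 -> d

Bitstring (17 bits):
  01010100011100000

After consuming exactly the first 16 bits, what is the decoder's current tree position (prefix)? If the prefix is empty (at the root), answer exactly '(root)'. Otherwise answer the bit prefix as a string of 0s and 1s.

Answer: 0

Derivation:
Bit 0: prefix='0' (no match yet)
Bit 1: prefix='01' (no match yet)
Bit 2: prefix='010' -> emit 'l', reset
Bit 3: prefix='1' (no match yet)
Bit 4: prefix='10' -> emit 'h', reset
Bit 5: prefix='1' (no match yet)
Bit 6: prefix='10' -> emit 'h', reset
Bit 7: prefix='0' (no match yet)
Bit 8: prefix='00' -> emit 'o', reset
Bit 9: prefix='1' (no match yet)
Bit 10: prefix='11' -> emit 'g', reset
Bit 11: prefix='1' (no match yet)
Bit 12: prefix='10' -> emit 'h', reset
Bit 13: prefix='0' (no match yet)
Bit 14: prefix='00' -> emit 'o', reset
Bit 15: prefix='0' (no match yet)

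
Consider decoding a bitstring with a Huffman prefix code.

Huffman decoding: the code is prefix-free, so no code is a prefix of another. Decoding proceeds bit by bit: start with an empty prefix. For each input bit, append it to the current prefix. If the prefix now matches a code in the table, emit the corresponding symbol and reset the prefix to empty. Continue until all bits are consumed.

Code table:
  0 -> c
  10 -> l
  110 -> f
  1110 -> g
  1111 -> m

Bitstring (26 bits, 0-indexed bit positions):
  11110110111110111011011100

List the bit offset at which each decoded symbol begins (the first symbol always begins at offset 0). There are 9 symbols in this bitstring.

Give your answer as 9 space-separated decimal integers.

Bit 0: prefix='1' (no match yet)
Bit 1: prefix='11' (no match yet)
Bit 2: prefix='111' (no match yet)
Bit 3: prefix='1111' -> emit 'm', reset
Bit 4: prefix='0' -> emit 'c', reset
Bit 5: prefix='1' (no match yet)
Bit 6: prefix='11' (no match yet)
Bit 7: prefix='110' -> emit 'f', reset
Bit 8: prefix='1' (no match yet)
Bit 9: prefix='11' (no match yet)
Bit 10: prefix='111' (no match yet)
Bit 11: prefix='1111' -> emit 'm', reset
Bit 12: prefix='1' (no match yet)
Bit 13: prefix='10' -> emit 'l', reset
Bit 14: prefix='1' (no match yet)
Bit 15: prefix='11' (no match yet)
Bit 16: prefix='111' (no match yet)
Bit 17: prefix='1110' -> emit 'g', reset
Bit 18: prefix='1' (no match yet)
Bit 19: prefix='11' (no match yet)
Bit 20: prefix='110' -> emit 'f', reset
Bit 21: prefix='1' (no match yet)
Bit 22: prefix='11' (no match yet)
Bit 23: prefix='111' (no match yet)
Bit 24: prefix='1110' -> emit 'g', reset
Bit 25: prefix='0' -> emit 'c', reset

Answer: 0 4 5 8 12 14 18 21 25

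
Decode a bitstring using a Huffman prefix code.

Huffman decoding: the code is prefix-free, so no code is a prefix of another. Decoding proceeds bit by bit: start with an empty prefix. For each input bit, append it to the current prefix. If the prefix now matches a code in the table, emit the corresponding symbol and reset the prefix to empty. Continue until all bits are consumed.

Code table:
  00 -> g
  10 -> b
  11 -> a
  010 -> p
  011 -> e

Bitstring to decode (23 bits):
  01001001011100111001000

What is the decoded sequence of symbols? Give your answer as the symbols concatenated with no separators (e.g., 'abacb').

Bit 0: prefix='0' (no match yet)
Bit 1: prefix='01' (no match yet)
Bit 2: prefix='010' -> emit 'p', reset
Bit 3: prefix='0' (no match yet)
Bit 4: prefix='01' (no match yet)
Bit 5: prefix='010' -> emit 'p', reset
Bit 6: prefix='0' (no match yet)
Bit 7: prefix='01' (no match yet)
Bit 8: prefix='010' -> emit 'p', reset
Bit 9: prefix='1' (no match yet)
Bit 10: prefix='11' -> emit 'a', reset
Bit 11: prefix='1' (no match yet)
Bit 12: prefix='10' -> emit 'b', reset
Bit 13: prefix='0' (no match yet)
Bit 14: prefix='01' (no match yet)
Bit 15: prefix='011' -> emit 'e', reset
Bit 16: prefix='1' (no match yet)
Bit 17: prefix='10' -> emit 'b', reset
Bit 18: prefix='0' (no match yet)
Bit 19: prefix='01' (no match yet)
Bit 20: prefix='010' -> emit 'p', reset
Bit 21: prefix='0' (no match yet)
Bit 22: prefix='00' -> emit 'g', reset

Answer: pppabebpg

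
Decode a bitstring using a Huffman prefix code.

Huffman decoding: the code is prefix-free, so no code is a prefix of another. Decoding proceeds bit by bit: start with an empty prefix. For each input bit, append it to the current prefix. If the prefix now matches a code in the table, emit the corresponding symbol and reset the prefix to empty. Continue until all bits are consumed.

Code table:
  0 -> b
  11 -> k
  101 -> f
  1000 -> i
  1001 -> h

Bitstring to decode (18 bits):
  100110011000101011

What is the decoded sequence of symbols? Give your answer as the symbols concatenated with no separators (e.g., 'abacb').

Answer: hhifbk

Derivation:
Bit 0: prefix='1' (no match yet)
Bit 1: prefix='10' (no match yet)
Bit 2: prefix='100' (no match yet)
Bit 3: prefix='1001' -> emit 'h', reset
Bit 4: prefix='1' (no match yet)
Bit 5: prefix='10' (no match yet)
Bit 6: prefix='100' (no match yet)
Bit 7: prefix='1001' -> emit 'h', reset
Bit 8: prefix='1' (no match yet)
Bit 9: prefix='10' (no match yet)
Bit 10: prefix='100' (no match yet)
Bit 11: prefix='1000' -> emit 'i', reset
Bit 12: prefix='1' (no match yet)
Bit 13: prefix='10' (no match yet)
Bit 14: prefix='101' -> emit 'f', reset
Bit 15: prefix='0' -> emit 'b', reset
Bit 16: prefix='1' (no match yet)
Bit 17: prefix='11' -> emit 'k', reset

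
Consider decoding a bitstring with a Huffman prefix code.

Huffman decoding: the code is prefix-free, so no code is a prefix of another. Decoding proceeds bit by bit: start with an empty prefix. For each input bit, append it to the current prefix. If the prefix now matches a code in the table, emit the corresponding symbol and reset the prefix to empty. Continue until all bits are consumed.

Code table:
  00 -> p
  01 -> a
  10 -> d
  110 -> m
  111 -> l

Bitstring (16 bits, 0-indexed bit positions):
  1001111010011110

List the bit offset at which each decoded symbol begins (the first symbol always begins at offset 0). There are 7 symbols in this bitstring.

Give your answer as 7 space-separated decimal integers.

Bit 0: prefix='1' (no match yet)
Bit 1: prefix='10' -> emit 'd', reset
Bit 2: prefix='0' (no match yet)
Bit 3: prefix='01' -> emit 'a', reset
Bit 4: prefix='1' (no match yet)
Bit 5: prefix='11' (no match yet)
Bit 6: prefix='111' -> emit 'l', reset
Bit 7: prefix='0' (no match yet)
Bit 8: prefix='01' -> emit 'a', reset
Bit 9: prefix='0' (no match yet)
Bit 10: prefix='00' -> emit 'p', reset
Bit 11: prefix='1' (no match yet)
Bit 12: prefix='11' (no match yet)
Bit 13: prefix='111' -> emit 'l', reset
Bit 14: prefix='1' (no match yet)
Bit 15: prefix='10' -> emit 'd', reset

Answer: 0 2 4 7 9 11 14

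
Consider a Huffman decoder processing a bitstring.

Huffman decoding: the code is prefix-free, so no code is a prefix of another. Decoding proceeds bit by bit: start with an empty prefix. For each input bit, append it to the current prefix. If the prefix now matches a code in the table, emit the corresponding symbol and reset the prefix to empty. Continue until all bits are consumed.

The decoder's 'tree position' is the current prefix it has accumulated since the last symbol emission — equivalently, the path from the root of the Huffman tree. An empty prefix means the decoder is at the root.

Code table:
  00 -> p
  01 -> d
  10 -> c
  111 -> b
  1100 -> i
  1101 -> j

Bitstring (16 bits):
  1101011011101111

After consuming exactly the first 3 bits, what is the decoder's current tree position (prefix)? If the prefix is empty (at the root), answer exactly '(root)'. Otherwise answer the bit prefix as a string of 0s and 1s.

Bit 0: prefix='1' (no match yet)
Bit 1: prefix='11' (no match yet)
Bit 2: prefix='110' (no match yet)

Answer: 110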